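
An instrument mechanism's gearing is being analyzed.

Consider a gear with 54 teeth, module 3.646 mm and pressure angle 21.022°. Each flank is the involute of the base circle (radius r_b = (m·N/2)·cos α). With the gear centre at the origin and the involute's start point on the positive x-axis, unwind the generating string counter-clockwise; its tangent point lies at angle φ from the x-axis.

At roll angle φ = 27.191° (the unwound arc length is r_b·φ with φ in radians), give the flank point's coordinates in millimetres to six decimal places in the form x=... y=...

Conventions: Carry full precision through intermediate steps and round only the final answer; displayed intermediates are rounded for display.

topology: single-mesh involute geometry — m = 3.646, N = 54
pitch radius r_p = m·N/2 = 3.646·54/2 = 98.442000
base radius r_b = r_p·cos α = 98.442000·cos 21.022° = 91.889972
roll angle φ = 27.191° = 0.47457248 rad
x = r_b·(cos φ + φ·sin φ) = 101.662282
y = r_b·(sin φ − φ·cos φ) = 3.200676

x=101.662282 y=3.200676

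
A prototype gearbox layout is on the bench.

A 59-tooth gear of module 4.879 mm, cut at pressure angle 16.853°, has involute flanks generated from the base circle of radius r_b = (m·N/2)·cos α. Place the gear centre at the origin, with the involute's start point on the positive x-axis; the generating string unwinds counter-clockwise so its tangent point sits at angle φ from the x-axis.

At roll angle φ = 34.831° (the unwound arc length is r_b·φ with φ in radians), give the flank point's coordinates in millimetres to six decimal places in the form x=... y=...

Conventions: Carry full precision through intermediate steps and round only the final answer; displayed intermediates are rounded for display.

class = single-mesh tooth geometry [base-circle involute, m = 4.879, 59T]
pitch radius r_p = m·N/2 = 4.879·59/2 = 143.930500
base radius r_b = r_p·cos α = 143.930500·cos 16.853° = 137.748934
roll angle φ = 34.831° = 0.60791563 rad
x = r_b·(cos φ + φ·sin φ) = 160.898474
y = r_b·(sin φ − φ·cos φ) = 9.939428

x=160.898474 y=9.939428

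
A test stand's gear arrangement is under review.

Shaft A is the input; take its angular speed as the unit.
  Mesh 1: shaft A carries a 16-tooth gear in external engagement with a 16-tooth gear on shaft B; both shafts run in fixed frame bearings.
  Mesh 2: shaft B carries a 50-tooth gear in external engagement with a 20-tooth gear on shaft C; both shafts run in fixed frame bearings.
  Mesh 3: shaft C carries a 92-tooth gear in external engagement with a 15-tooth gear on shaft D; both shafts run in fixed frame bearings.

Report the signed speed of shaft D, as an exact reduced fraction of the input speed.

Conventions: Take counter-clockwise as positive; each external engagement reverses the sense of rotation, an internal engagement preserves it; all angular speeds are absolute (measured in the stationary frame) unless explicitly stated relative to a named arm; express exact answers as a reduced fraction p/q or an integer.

-46/3

3-mesh fixed-axis compound train (all bearings frame-fixed)
mesh 1 [16T→16T]: |ω|/ω_in = 1×16/16 = 1, sense flips to −
mesh 2 [50T→20T]: |ω|/ω_in = 1×50/20 = 5/2, sense flips to +
mesh 3 [92T→15T]: |ω|/ω_in = (5/2)×92/15 = 46/3, sense flips to −
signed output speed (× input speed) = -46/3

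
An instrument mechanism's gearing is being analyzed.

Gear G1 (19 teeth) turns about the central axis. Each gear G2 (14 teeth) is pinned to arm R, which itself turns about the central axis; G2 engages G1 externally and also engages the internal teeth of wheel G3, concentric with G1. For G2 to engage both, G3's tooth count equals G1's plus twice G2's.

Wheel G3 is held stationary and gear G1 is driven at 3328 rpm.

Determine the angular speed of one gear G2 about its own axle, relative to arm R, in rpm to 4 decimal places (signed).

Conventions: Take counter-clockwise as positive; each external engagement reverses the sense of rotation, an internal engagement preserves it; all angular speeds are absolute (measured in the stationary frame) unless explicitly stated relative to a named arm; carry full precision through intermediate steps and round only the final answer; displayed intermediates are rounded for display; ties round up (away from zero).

-3216.3463 rpm

topology: planetary set — G1 19T / G2 14T / G3 47T, arm = carrier (Willis)
normalise by the input: solve with ω_sun = 1, then scale by 3328 rpm
ring teeth: 19 + 2·14 = 47
19(ω_sun−ω_arm) = −47(ω_ring−ω_arm),  ω_ring = 0, ω_sun = 1
19(1−ω_arm) = −47(0−ω_arm)  ⇒  66·ω_arm = 19  ⇒  ω_arm = 19/66
sun–planet mesh: 19·(1−19/66) = −14·(ω_p−ω_arm)  ⇒  ω_p−ω_arm = -893/924
scale: ω_p−ω_arm = -893/924 × 3328 rpm = -3216.3463 rpm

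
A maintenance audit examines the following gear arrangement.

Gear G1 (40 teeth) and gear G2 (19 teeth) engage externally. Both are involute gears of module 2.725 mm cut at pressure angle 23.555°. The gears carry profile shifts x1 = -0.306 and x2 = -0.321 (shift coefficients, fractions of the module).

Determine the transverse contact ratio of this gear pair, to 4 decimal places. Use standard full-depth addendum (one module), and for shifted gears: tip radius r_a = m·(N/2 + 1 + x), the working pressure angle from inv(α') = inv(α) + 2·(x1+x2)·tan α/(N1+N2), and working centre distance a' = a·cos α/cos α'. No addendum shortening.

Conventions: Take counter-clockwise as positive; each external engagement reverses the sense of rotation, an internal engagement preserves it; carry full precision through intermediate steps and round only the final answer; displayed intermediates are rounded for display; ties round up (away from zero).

topology: single-mesh involute geometry — m = 2.725, 40T/19T pair
base radii: r_b1 = 49.958890, r_b2 = 23.730473
tip radii: r_a1 = 56.391150, r_a2 = 27.737775
inv(α') = inv(23.555°) + 2·(-0.306-0.321)·tan α/(40+19) = 0.01557609  ⇒  α' = 20.28604°
a' = a·cos α / cos α' = 80.3875·cos 23.555°/cos 20.28604° = 78.562315
action lengths: √(r_a1²−r_b1²) = 26.154753, √(r_a2²−r_b2²) = 14.361366
base pitch p_b = π·m·cos α = 7.847524
CR = (26.154753 + 14.361366 − 78.562315·sin 20.28604°)/7.847524 = 1.691999
contact ratio ≈ 1.6920

1.6920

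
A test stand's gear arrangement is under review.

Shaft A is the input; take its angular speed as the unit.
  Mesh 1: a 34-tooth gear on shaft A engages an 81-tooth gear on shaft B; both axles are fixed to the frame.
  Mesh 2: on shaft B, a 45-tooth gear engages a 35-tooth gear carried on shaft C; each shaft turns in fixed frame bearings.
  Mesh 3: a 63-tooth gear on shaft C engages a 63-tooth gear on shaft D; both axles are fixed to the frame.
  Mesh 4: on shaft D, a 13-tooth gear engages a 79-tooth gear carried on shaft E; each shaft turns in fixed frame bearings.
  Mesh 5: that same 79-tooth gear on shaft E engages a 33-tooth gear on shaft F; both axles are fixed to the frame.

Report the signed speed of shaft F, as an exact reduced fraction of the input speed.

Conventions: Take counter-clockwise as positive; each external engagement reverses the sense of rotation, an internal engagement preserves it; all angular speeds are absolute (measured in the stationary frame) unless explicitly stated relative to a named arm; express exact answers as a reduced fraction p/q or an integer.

5-mesh fixed-axis compound train (all bearings frame-fixed)
mesh 1 [34T→81T]: |ω|/ω_in = 1×34/81 = 34/81, sense flips to −
mesh 2 [45T→35T]: |ω|/ω_in = (34/81)×45/35 = 34/63, sense flips to +
mesh 3 [63T→63T]: |ω|/ω_in = (34/63)×63/63 = 34/63, sense flips to −
mesh 4 [13T→79T]: |ω|/ω_in = (34/63)×13/79 = 442/4977, sense flips to +
mesh 5 [79T→33T]: |ω|/ω_in = (442/4977)×79/33 = 442/2079, sense flips to −
signed output speed (× input speed) = -442/2079

-442/2079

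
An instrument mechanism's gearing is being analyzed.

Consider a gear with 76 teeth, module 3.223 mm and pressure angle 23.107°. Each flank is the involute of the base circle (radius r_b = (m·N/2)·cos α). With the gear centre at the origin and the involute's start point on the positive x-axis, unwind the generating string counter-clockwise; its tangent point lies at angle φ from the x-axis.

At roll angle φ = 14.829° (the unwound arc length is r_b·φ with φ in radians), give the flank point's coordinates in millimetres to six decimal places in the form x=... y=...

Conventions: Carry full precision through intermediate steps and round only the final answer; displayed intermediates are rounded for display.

class = single-mesh tooth geometry [base-circle involute, m = 3.223, 76T]
pitch radius r_p = m·N/2 = 3.223·76/2 = 122.474000
base radius r_b = r_p·cos α = 122.474000·cos 23.107° = 112.648347
roll angle φ = 14.829° = 0.25881487 rad
x = r_b·(cos φ + φ·sin φ) = 116.358282
y = r_b·(sin φ − φ·cos φ) = 0.646635

x=116.358282 y=0.646635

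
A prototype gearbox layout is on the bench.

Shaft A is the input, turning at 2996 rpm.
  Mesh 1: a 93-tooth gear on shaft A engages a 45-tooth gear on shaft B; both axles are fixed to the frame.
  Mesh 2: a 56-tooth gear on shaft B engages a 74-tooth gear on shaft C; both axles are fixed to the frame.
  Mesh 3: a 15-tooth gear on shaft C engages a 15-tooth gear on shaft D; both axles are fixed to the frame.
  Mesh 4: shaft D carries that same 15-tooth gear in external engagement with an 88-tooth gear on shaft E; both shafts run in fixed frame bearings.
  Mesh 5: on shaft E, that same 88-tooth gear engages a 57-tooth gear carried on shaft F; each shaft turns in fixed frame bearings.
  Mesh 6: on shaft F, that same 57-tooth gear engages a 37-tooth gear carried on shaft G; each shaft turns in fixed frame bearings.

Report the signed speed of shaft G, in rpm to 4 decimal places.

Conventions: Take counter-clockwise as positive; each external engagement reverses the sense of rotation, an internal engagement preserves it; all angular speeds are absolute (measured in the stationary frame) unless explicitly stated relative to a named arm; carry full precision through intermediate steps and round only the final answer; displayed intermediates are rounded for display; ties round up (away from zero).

recognized (7 fixed axles, 6 meshes): fixed-axis compound train
mesh 1 [93T→45T]: ω = 2996.0000×93/45 = 6191.7333 rpm, sense flips to −
mesh 2 [56T→74T]: ω = 6191.7333×56/74 = 4685.6360 rpm, sense flips to +
mesh 3 [15T→15T]: ω = 4685.6360×15/15 = 4685.6360 rpm, sense flips to −
mesh 4 [15T→88T]: ω = 4685.6360×15/88 = 798.6880 rpm, sense flips to +
mesh 5 [88T→57T]: ω = 798.6880×88/57 = 1233.0621 rpm, sense flips to −
mesh 6 [57T→37T]: ω = 1233.0621×57/37 = 1899.5822 rpm, sense flips to +
signed output speed = +1899.5822 rpm

+1899.5822 rpm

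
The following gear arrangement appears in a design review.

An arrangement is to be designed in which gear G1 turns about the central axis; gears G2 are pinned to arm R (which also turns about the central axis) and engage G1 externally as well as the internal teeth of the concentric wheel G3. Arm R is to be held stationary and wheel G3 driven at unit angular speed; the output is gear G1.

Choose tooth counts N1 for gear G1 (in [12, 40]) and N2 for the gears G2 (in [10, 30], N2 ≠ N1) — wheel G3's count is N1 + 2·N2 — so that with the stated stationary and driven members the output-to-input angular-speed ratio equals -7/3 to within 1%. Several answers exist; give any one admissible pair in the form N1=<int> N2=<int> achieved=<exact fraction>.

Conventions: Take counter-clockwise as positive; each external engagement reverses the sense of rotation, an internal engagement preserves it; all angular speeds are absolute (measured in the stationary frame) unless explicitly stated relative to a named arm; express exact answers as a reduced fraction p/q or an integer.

topology: planetary set — design target -7/3, arm = carrier (Willis)
Willis with ω_arm = 0: ω_sun/ω_ring = −N3/N1; set equal to -7/3  ⇒  N3/N1 = −(-7/3) = 7/3
N3 = N1 + 2·N2  ⇒  N2/N1 = (N3/N1 − 1)/2 = (7/3 − 1)/2 = 2/3
smallest multiple with N1 ≥ 12 and N2 ≥ 10: k = 5  ⇒  N1 = 5·3 = 15, N2 = 5·2 = 10 (N1 ≤ 40, N2 ≤ 30, N2 ≠ N1 ✓), N3 = 15 + 2·10 = 35
check: −N3/N1 with N1 = 15, N3 = 35 gives -7/3; |achieved − target| = 0 ≤ 7/300 ✓

N1=15 N2=10 achieved=-7/3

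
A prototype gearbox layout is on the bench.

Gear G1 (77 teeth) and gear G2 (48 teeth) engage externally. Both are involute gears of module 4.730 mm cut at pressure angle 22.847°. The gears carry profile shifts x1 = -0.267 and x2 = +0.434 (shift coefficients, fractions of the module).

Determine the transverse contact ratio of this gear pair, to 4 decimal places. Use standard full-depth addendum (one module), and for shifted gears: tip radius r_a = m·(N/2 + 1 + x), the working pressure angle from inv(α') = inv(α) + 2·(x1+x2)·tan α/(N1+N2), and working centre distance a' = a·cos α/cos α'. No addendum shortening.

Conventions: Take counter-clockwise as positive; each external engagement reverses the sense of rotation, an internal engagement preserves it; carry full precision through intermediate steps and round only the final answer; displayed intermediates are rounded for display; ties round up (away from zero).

1.5938

recognized (one external pair, fixed centres): single-mesh tooth geometry, m = 4.730, N1 = 77, N2 = 48
base radii: r_b1 = 167.817945, r_b2 = 104.613784
tip radii: r_a1 = 185.572090, r_a2 = 120.302820
inv(α') = inv(22.847°) + 2·(-0.267+0.434)·tan α/(77+48) = 0.02369729  ⇒  α' = 23.20410°
a' = a·cos α / cos α' = 295.6250·cos 22.847°/cos 23.20410° = 296.409096
action lengths: √(r_a1²−r_b1²) = 79.209456, √(r_a2²−r_b2²) = 59.403070
base pitch p_b = π·m·cos α = 13.693912
CR = (79.209456 + 59.403070 − 296.409096·sin 23.20410°)/13.693912 = 1.593780
contact ratio ≈ 1.5938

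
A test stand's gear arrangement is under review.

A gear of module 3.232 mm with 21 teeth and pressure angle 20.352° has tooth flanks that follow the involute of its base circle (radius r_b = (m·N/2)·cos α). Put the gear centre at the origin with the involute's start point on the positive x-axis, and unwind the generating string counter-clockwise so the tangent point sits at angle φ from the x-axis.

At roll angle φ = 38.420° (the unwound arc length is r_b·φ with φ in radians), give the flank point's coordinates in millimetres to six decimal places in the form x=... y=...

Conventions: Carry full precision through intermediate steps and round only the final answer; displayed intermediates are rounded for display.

x=38.186539 y=3.056286

topology: single-mesh involute geometry — m = 3.232, N = 21
pitch radius r_p = m·N/2 = 3.232·21/2 = 33.936000
base radius r_b = r_p·cos α = 33.936000·cos 20.352° = 31.817500
roll angle φ = 38.420° = 0.67055550 rad
x = r_b·(cos φ + φ·sin φ) = 38.186539
y = r_b·(sin φ − φ·cos φ) = 3.056286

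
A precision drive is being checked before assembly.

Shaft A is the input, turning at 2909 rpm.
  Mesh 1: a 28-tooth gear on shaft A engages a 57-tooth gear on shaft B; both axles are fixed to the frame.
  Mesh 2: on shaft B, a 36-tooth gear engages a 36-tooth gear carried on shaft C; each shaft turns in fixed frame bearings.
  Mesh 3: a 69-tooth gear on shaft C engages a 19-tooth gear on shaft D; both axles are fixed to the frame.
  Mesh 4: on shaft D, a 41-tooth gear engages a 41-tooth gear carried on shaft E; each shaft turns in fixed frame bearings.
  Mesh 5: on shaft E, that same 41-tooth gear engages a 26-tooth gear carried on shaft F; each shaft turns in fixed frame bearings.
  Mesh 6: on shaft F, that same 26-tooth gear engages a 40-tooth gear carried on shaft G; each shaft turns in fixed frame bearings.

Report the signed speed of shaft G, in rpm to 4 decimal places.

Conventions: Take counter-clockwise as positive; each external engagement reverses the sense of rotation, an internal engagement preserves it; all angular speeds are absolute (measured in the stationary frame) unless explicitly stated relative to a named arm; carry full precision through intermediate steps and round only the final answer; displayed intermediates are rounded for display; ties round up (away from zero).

+5319.1992 rpm

6-mesh fixed-axis compound train (all bearings frame-fixed)
mesh 1 [28T→57T]: ω = 2909.0000×28/57 = 1428.9825 rpm, sense flips to −
mesh 2 [36T→36T]: ω = 1428.9825×36/36 = 1428.9825 rpm, sense flips to +
mesh 3 [69T→19T]: ω = 1428.9825×69/19 = 5189.4626 rpm, sense flips to −
mesh 4 [41T→41T]: ω = 5189.4626×41/41 = 5189.4626 rpm, sense flips to +
mesh 5 [41T→26T]: ω = 5189.4626×41/26 = 8183.3833 rpm, sense flips to −
mesh 6 [26T→40T]: ω = 8183.3833×26/40 = 5319.1992 rpm, sense flips to +
signed output speed = +5319.1992 rpm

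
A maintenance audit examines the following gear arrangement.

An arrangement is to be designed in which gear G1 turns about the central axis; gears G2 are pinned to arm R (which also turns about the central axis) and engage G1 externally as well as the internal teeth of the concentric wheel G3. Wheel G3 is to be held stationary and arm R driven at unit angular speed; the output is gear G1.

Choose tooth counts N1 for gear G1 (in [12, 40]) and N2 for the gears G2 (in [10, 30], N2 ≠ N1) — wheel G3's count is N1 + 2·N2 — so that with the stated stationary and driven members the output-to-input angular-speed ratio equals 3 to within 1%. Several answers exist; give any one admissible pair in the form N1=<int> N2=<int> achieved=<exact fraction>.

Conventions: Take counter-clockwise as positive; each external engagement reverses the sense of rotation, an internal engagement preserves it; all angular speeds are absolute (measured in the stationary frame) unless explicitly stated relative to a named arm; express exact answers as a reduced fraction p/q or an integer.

N1=20 N2=10 achieved=3

topology: planetary set — design target 3, arm = carrier (Willis)
Willis with ω_ring = 0: ω_sun/ω_arm = (N1+N3)/N1; set equal to 3  ⇒  N3/N1 = 3 − 1 = 2
N3 = N1 + 2·N2  ⇒  N2/N1 = (N3/N1 − 1)/2 = (2 − 1)/2 = 1/2
smallest multiple with N1 ≥ 12 and N2 ≥ 10: k = 10  ⇒  N1 = 10·2 = 20, N2 = 10·1 = 10 (N1 ≤ 40, N2 ≤ 30, N2 ≠ N1 ✓), N3 = 20 + 2·10 = 40
check: (N1+N3)/N1 with N1 = 20, N3 = 40 gives 3; |achieved − target| = 0 ≤ 3/100 ✓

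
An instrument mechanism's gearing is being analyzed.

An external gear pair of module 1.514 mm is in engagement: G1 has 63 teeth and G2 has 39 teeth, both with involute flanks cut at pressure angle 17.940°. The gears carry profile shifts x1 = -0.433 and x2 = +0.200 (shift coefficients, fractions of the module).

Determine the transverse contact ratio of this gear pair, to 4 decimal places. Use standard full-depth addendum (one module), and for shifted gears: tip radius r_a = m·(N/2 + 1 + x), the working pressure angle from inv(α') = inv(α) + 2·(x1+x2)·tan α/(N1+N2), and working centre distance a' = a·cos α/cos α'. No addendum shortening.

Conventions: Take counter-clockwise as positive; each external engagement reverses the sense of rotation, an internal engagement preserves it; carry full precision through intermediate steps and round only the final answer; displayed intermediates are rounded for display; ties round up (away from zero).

recognized (one external pair, fixed centres): single-mesh tooth geometry, m = 1.514, N1 = 63, N2 = 39
base radii: r_b1 = 45.372244, r_b2 = 28.087580
tip radii: r_a1 = 48.549438, r_a2 = 31.339800
inv(α') = inv(17.940°) + 2·(-0.433+0.200)·tan α/(63+39) = 0.00917112  ⇒  α' = 17.08925°
a' = a·cos α / cos α' = 77.2140·cos 17.940°/cos 17.08925° = 76.853025
action lengths: √(r_a1²−r_b1²) = 17.274472, √(r_a2²−r_b2²) = 13.902191
base pitch p_b = π·m·cos α = 4.525115
CR = (17.274472 + 13.902191 − 76.853025·sin 17.08925°)/4.525115 = 1.898860
contact ratio ≈ 1.8989

1.8989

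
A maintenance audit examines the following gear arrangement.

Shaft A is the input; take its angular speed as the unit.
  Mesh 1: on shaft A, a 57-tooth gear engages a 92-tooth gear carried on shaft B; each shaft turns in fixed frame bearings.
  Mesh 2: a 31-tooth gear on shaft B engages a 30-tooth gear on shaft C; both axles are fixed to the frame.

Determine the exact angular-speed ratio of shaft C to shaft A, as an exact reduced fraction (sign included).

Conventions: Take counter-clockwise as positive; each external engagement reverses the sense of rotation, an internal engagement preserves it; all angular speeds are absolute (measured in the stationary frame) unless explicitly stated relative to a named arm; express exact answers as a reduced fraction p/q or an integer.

589/920

class = fixed-axis compound train [2 meshes; 2 ratios multiply, 2 sense flips]
mesh 1 [57T→92T]: running ratio 57/92, sense −
mesh 2 [31T→30T]: running ratio 589/920, sense +
ω_out/ω_in = 589/920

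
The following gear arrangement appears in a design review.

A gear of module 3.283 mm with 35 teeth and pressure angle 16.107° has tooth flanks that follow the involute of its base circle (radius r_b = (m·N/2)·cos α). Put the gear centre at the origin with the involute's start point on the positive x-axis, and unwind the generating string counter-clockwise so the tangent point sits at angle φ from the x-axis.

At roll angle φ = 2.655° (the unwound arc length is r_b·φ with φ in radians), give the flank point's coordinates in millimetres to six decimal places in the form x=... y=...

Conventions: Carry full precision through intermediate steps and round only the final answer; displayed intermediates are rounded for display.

topology: single-mesh involute geometry — m = 3.283, N = 35
pitch radius r_p = m·N/2 = 3.283·35/2 = 57.452500
base radius r_b = r_p·cos α = 57.452500·cos 16.107° = 55.197217
roll angle φ = 2.655° = 0.04633849 rad
x = r_b·(cos φ + φ·sin φ) = 55.256447
y = r_b·(sin φ − φ·cos φ) = 0.001830

x=55.256447 y=0.001830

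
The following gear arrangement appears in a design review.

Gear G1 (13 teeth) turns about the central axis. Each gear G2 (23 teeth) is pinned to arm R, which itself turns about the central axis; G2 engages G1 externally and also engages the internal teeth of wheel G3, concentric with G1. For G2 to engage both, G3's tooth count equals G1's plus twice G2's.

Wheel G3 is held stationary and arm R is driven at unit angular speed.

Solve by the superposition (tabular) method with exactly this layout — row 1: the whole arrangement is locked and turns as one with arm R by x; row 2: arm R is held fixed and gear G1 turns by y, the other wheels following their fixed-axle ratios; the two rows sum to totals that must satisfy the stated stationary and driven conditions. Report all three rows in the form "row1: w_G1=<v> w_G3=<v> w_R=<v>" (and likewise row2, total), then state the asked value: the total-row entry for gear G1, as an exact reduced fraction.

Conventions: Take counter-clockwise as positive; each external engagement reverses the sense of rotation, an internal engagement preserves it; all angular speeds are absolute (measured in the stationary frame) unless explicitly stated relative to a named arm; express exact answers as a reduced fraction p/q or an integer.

row1: w_G1=1 w_G3=1 w_R=1
row2: w_G1=59/13 w_G3=-1 w_R=0
total: w_G1=72/13 w_G3=0 w_R=1
asked value: 72/13

topology: planetary set — G1 13T / G2 23T / G3 59T, arm = carrier (Willis)
row 1: whole set turns with the arm by x
superposition row 2 [arm held]: sun y, ring −(13/59)·y, arm 0
boundary: total ω_ring = x − (13/59)·y = 0 and total ω_arm = x = 1  ⇒  y = 59/13, x = 1
row 2 ring = −(13/59)·59/13 = -1
totals (row 1 + row 2): sun 1 + 59/13 = 72/13, ring 1 + (-1) = 0, arm 1 + 0 = 1
asked cell (total, sun) = 72/13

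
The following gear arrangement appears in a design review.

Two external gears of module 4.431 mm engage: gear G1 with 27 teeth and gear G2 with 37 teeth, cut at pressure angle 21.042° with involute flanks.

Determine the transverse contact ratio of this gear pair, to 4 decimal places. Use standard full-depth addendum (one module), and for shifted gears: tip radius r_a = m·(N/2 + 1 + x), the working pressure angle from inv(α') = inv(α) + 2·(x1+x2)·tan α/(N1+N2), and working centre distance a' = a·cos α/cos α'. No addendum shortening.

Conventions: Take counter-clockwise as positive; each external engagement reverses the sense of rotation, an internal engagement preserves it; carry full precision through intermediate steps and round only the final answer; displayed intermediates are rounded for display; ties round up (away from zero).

single-mesh involute tooth geometry (27T engaging 37T at module 4.431)
base radii: r_b1 = 55.829652, r_b2 = 76.507300
tip radii: r_a1 = 64.249500, r_a2 = 86.404500
no profile shift: α' = α, a' = a
action lengths: √(r_a1²−r_b1²) = 31.796985, √(r_a2²−r_b2²) = 40.154335
base pitch p_b = π·m·cos α = 12.992150
CR = (31.796985 + 40.154335 − 141.792000·sin 21.04200°)/12.992150 = 1.619485
contact ratio ≈ 1.6195

1.6195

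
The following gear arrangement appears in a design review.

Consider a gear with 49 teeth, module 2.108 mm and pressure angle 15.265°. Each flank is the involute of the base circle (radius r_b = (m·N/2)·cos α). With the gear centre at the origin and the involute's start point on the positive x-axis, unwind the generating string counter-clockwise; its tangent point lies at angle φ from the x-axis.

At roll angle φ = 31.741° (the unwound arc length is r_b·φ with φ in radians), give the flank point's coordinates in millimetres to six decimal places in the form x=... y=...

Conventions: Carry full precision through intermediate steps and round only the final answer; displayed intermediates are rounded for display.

recognized (one wheel, involute flank): single-mesh tooth geometry, m = 2.108, N = 49
pitch radius r_p = m·N/2 = 2.108·49/2 = 51.646000
base radius r_b = r_p·cos α = 51.646000·cos 15.265° = 49.823848
roll angle φ = 31.741° = 0.55398496 rad
x = r_b·(cos φ + φ·sin φ) = 56.892630
y = r_b·(sin φ − φ·cos φ) = 2.737931

x=56.892630 y=2.737931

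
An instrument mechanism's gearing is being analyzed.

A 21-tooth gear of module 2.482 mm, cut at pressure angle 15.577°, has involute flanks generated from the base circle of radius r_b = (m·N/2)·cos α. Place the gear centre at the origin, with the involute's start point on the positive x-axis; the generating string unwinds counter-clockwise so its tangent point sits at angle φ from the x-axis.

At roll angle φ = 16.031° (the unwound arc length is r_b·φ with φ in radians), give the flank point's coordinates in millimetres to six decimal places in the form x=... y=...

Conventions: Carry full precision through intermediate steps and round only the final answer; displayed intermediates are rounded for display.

x=26.067263 y=0.181856

single-mesh involute tooth geometry (21T wheel at module 2.482)
pitch radius r_p = m·N/2 = 2.482·21/2 = 26.061000
base radius r_b = r_p·cos α = 26.061000·cos 15.577° = 25.103791
roll angle φ = 16.031° = 0.27979373 rad
x = r_b·(cos φ + φ·sin φ) = 26.067263
y = r_b·(sin φ − φ·cos φ) = 0.181856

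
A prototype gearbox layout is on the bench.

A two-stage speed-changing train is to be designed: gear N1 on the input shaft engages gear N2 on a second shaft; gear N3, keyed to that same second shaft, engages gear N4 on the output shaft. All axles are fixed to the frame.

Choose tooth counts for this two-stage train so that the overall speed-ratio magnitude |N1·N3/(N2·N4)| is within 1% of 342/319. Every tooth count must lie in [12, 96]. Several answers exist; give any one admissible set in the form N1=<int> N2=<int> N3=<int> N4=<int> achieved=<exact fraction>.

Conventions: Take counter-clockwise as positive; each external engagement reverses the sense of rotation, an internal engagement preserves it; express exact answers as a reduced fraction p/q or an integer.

class = fixed-axis compound train [2-stage, 342/319 wanted]
target = 342/319 in lowest terms: an exact hit needs N1·N3 = k·342 and N2·N4 = k·319 for one integer k, every count in [12, 96]; additionally prefer no 1:1 stage (N1 ≠ N2, N3 ≠ N4)
k = 1: no 1:1-free in-range split of k·342 and k·319 into factor pairs; take k = 2
k = 2: N1·N3 = 684 = 12·57, N2·N4 = 638 = 22·29
achieved = 12·57/(22·29) = 342/319; |achieved − target| = 0 ≤ 171/15950 ✓

N1=12 N2=22 N3=57 N4=29 achieved=342/319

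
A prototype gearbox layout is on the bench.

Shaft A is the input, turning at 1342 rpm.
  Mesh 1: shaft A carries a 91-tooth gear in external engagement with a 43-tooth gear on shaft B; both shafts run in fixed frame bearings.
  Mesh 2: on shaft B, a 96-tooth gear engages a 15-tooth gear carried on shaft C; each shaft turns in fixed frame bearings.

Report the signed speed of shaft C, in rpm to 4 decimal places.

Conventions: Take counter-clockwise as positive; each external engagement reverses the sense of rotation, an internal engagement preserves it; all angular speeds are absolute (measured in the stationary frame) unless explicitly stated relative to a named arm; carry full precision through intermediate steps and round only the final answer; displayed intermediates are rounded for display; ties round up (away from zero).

recognized (3 fixed axles, 2 meshes): fixed-axis compound train
mesh 1 [91T→43T]: ω = 1342.0000×91/43 = 2840.0465 rpm, sense flips to −
mesh 2 [96T→15T]: ω = 2840.0465×96/15 = 18176.2977 rpm, sense flips to +
signed output speed = +18176.2977 rpm

+18176.2977 rpm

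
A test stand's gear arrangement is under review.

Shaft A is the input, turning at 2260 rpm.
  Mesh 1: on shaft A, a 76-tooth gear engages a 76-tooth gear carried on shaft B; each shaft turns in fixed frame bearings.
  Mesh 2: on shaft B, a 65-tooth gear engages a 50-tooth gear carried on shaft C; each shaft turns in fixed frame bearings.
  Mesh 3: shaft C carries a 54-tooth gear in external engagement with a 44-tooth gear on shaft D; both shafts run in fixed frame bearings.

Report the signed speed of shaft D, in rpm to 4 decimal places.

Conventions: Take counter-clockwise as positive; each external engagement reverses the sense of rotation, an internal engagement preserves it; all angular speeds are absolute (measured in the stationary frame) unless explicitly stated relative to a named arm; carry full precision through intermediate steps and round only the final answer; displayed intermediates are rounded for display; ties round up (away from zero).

-3605.7273 rpm

class = fixed-axis compound train [3 meshes; 3 ratios multiply, 3 sense flips]
mesh 1 [76T→76T]: ω = 2260.0000×76/76 = 2260.0000 rpm, sense flips to −
mesh 2 [65T→50T]: ω = 2260.0000×65/50 = 2938.0000 rpm, sense flips to +
mesh 3 [54T→44T]: ω = 2938.0000×54/44 = 3605.7273 rpm, sense flips to −
signed output speed = -3605.7273 rpm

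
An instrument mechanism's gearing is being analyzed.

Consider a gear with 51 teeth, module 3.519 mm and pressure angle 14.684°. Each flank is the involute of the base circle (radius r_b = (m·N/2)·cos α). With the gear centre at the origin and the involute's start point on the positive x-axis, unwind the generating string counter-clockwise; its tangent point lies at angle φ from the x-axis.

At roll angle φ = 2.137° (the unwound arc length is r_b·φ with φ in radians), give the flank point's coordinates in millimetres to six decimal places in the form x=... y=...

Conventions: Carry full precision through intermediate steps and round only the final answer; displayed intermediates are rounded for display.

topology: single-mesh involute geometry — m = 3.519, N = 51
pitch radius r_p = m·N/2 = 3.519·51/2 = 89.734500
base radius r_b = r_p·cos α = 89.734500·cos 14.684° = 86.803644
roll angle φ = 2.137° = 0.03729769 rad
x = r_b·(cos φ + φ·sin φ) = 86.864000
y = r_b·(sin φ − φ·cos φ) = 0.001501

x=86.864000 y=0.001501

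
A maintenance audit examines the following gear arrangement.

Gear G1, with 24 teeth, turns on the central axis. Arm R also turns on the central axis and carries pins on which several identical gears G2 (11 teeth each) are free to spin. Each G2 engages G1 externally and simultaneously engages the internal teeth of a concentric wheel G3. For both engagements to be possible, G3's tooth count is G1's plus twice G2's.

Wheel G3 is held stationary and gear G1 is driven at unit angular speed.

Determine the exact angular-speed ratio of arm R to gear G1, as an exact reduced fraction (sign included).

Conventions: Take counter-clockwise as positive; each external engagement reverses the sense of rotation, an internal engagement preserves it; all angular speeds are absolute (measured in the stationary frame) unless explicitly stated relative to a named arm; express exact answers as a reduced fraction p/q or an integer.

planetary set (24T centre, 11T on arm, 46T internal) — Willis relation
ring teeth: 24 + 2·11 = 46
24(ω_sun−ω_arm) = −46(ω_ring−ω_arm),  ω_ring = 0, ω_sun = 1
24(1−ω_arm) = −46(0−ω_arm)  ⇒  70·ω_arm = 24  ⇒  ω_arm = 12/35
ω_out/ω_in = 12/35

12/35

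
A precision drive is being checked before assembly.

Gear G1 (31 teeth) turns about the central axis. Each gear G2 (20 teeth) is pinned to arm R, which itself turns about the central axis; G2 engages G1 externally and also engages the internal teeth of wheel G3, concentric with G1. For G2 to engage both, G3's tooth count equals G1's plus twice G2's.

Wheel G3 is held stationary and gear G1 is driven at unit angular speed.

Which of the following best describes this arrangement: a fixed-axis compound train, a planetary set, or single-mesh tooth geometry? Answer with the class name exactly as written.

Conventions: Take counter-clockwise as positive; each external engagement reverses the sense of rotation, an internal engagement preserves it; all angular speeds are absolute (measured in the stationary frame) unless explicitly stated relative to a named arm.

planetary set

recognized (axles ride arm R): planetary set, 31/20/71 teeth
classification: planetary set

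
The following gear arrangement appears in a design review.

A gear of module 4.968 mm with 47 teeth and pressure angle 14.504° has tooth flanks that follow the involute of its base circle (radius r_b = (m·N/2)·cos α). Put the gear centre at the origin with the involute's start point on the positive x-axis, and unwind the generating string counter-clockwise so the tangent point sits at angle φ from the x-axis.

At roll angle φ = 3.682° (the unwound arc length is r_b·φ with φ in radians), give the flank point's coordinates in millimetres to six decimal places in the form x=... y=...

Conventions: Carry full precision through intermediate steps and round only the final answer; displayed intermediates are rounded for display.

recognized (one wheel, involute flank): single-mesh tooth geometry, m = 4.968, N = 47
pitch radius r_p = m·N/2 = 4.968·47/2 = 116.748000
base radius r_b = r_p·cos α = 116.748000·cos 14.504° = 113.027260
roll angle φ = 3.682° = 0.06426302 rad
x = r_b·(cos φ + φ·sin φ) = 113.260405
y = r_b·(sin φ − φ·cos φ) = 0.009995

x=113.260405 y=0.009995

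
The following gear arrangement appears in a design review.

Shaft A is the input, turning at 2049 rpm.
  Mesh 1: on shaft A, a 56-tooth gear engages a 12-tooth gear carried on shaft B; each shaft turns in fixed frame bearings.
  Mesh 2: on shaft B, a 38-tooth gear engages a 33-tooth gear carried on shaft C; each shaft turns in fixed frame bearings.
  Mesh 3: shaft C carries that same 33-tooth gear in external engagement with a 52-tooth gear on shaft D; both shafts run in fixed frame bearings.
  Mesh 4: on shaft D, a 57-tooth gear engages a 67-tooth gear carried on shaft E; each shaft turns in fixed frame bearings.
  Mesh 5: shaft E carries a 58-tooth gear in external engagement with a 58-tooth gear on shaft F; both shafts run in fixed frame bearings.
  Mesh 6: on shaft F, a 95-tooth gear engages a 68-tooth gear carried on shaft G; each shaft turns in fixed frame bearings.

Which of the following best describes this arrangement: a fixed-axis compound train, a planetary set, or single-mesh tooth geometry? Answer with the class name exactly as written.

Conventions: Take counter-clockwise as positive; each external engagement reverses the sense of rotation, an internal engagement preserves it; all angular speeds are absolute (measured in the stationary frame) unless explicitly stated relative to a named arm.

recognized (7 fixed axles, 6 meshes): fixed-axis compound train
classification: fixed-axis compound train

fixed-axis compound train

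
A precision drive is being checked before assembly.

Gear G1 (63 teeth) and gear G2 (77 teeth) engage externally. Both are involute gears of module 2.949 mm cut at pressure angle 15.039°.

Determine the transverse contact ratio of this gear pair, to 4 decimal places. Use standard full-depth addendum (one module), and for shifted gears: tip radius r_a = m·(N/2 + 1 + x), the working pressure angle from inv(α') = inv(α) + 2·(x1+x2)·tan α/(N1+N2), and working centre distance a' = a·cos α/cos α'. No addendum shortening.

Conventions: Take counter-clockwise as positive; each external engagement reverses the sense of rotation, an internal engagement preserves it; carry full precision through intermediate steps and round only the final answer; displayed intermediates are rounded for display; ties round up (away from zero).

2.1779

topology: single-mesh involute geometry — m = 2.949, 63T/77T pair
base radii: r_b1 = 89.711845, r_b2 = 109.647810
tip radii: r_a1 = 95.842500, r_a2 = 116.485500
no profile shift: α' = α, a' = a
action lengths: √(r_a1²−r_b1²) = 33.727878, √(r_a2²−r_b2²) = 39.322124
base pitch p_b = π·m·cos α = 8.947240
CR = (33.727878 + 39.322124 − 206.430000·sin 15.03900°)/8.947240 = 2.177909
contact ratio ≈ 2.1779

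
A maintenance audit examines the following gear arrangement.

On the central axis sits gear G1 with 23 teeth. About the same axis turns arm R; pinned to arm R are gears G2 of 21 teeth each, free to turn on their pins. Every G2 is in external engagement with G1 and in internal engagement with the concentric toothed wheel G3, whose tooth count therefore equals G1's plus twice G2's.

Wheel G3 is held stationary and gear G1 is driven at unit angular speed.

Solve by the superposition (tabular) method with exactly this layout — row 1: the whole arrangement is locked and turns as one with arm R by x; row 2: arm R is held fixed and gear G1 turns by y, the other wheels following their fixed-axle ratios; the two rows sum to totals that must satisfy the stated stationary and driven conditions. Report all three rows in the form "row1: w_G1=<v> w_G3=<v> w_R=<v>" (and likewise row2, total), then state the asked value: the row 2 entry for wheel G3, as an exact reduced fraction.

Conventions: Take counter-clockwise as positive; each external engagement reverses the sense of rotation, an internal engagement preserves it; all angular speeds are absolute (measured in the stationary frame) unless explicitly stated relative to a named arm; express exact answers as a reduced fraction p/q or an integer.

class = planetary set [G3 = 23+2·21 = 65; Willis about the carrier]
row 1: whole set turns with the arm by x
row 2: sun turns y, ring = −(23/65)·y, arm 0
boundary: total ω_ring = x − (23/65)·y = 0 and total ω_sun = x + y = 1  ⇒  y = 65/88, x = 23/88
row 2 ring = −(23/65)·65/88 = -23/88
totals (row 1 + row 2): sun 23/88 + 65/88 = 1, ring 23/88 + (-23/88) = 0, arm 23/88 + 0 = 23/88
asked cell (row2, ring) = -23/88

row1: w_G1=23/88 w_G3=23/88 w_R=23/88
row2: w_G1=65/88 w_G3=-23/88 w_R=0
total: w_G1=1 w_G3=0 w_R=23/88
asked value: -23/88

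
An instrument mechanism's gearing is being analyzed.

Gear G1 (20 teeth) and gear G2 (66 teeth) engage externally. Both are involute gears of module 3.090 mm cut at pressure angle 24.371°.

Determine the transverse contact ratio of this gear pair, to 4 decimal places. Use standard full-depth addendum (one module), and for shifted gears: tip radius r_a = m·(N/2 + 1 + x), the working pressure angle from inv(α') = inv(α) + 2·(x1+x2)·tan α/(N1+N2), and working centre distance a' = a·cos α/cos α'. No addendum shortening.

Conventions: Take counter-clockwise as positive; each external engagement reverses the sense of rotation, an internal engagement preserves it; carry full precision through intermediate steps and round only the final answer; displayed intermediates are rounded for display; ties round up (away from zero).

1.5065

topology: single-mesh involute geometry — m = 3.090, 20T/66T pair
base radii: r_b1 = 28.146582, r_b2 = 92.883722
tip radii: r_a1 = 33.990000, r_a2 = 105.060000
no profile shift: α' = α, a' = a
action lengths: √(r_a1²−r_b1²) = 19.054921, √(r_a2²−r_b2²) = 49.093969
base pitch p_b = π·m·cos α = 8.842510
CR = (19.054921 + 49.093969 − 132.870000·sin 24.37100°)/8.842510 = 1.506468
contact ratio ≈ 1.5065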